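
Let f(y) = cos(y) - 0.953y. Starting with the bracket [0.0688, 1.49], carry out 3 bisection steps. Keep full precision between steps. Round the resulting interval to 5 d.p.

f(0.068800) = 0.932068, f(1.490000) = -1.339262 (opposite signs)
step 1: m = 0.779400, f(m) = -0.031433 < 0 → root in [0.068800, 0.779400]
step 2: m = 0.424100, f(m) = 0.507242 > 0 → root in [0.424100, 0.779400]
step 3: m = 0.601750, f(m) = 0.250878 > 0 → root in [0.601750, 0.779400]

[0.60175, 0.77940]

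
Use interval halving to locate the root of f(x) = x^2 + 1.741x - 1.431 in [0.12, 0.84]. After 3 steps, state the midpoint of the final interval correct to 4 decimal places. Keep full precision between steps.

f(0.120000) = -1.207680, f(0.840000) = 0.737040 (opposite signs)
step 1: m = 0.480000, f(m) = -0.364920 < 0 → root in [0.480000, 0.840000]
step 2: m = 0.660000, f(m) = 0.153660 > 0 → root in [0.480000, 0.660000]
step 3: m = 0.570000, f(m) = -0.113730 < 0 → root in [0.570000, 0.660000]
Midpoint of [0.570000, 0.660000] = 0.615000

0.6150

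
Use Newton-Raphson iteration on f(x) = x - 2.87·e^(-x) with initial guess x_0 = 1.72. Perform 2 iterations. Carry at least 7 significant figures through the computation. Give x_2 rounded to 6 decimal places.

1.024556

Newton update: x ← x − f(x)/f'(x).
f'(x) = 1 + 2.87·e^(-x)
x_0 = 1.720000: f = 1.206080, f' = 1.513920 → x_1 = 1.720000 - (1.206080)/(1.513920) = 0.923339
x_1 = 0.923339: f = -0.216597, f' = 2.139936 → x_2 = 0.923339 - (-0.216597)/(2.139936) = 1.024556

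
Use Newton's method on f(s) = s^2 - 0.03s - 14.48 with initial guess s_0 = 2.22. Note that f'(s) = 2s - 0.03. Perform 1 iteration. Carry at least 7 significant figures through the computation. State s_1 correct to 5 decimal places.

Newton update: s ← s − f(s)/f'(s).
s_0 = 2.220000: f = -9.618200, f' = 4.410000 → s_1 = 2.220000 - (-9.618200)/(4.410000) = 4.400998

4.40100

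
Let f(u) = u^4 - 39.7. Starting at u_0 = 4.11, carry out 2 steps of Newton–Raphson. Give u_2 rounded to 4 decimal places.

2.7149

Newton update: u ← u − f(u)/f'(u).
f'(u) = 4u^3
u_0 = 4.110000: f = 245.643042, f' = 277.706124 → u_1 = 4.110000 - (245.643042)/(277.706124) = 3.225457
u_1 = 3.225457: f = 68.534312, f' = 134.225092 → u_2 = 3.225457 - (68.534312)/(134.225092) = 2.714864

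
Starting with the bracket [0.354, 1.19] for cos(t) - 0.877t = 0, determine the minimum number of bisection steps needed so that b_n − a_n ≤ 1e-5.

17

Initial width b − a = 1.19 − 0.354 = 0.836000.
After n steps the width is (b−a)/2^n; need (b−a)/2^n ≤ 1e-5.
So n ≥ log₂(0.836000/1e-5) = log₂(83600.0000) ≈ 16.3512.
Hence n = 17.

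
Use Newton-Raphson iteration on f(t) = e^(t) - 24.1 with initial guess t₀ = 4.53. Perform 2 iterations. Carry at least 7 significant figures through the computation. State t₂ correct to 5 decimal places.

f'(t) = e^(t)
t_0 = 4.530000: f = 68.658561, f' = 92.758561 → t_1 = 4.530000 - (68.658561)/(92.758561) = 3.789814
t_1 = 3.789814: f = 20.148182, f' = 44.248182 → t_2 = 3.789814 - (20.148182)/(44.248182) = 3.334469

3.33447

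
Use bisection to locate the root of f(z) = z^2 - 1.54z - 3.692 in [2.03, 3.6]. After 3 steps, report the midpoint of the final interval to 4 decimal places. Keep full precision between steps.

2.9131

f(2.030000) = -2.697300, f(3.600000) = 3.724000 (opposite signs)
step 1: m = 2.815000, f(m) = -0.102875 < 0 → root in [2.815000, 3.600000]
step 2: m = 3.207500, f(m) = 1.656506 > 0 → root in [2.815000, 3.207500]
step 3: m = 3.011250, f(m) = 0.738302 > 0 → root in [2.815000, 3.011250]
Midpoint of [2.815000, 3.011250] = 2.913125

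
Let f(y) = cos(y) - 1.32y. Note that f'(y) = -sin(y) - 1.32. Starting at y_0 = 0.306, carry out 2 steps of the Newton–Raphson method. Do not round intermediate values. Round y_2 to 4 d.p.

0.6178

y_0 = 0.306000: f = 0.549626, f' = -1.621247 → y_1 = 0.306000 - (0.549626)/(-1.621247) = 0.645014
y_1 = 0.645014: f = -0.052328, f' = -1.921210 → y_2 = 0.645014 - (-0.052328)/(-1.921210) = 0.617777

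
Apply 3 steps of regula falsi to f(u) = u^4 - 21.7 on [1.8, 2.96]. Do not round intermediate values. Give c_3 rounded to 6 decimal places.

f(1.800000) = -11.202400, f(2.960000) = 55.065635
step 1: c = 1.996094, f(c) = -5.824617 < 0 → new bracket [1.996094, 2.960000]
step 2: c = 2.088299, f(c) = -2.681734 < 0 → new bracket [2.088299, 2.960000]
step 3: c = 2.128780, f(c) = -1.163648 < 0 → new bracket [2.128780, 2.960000]

2.128780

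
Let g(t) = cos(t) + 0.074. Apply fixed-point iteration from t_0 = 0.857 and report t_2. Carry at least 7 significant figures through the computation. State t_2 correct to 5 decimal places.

0.82004

t_1 = g(0.857000) = 0.728708
t_2 = g(0.728708) = 0.820035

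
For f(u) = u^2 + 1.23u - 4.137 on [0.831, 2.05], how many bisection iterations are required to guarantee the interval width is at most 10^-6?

Initial width b − a = 2.05 − 0.831 = 1.219000.
After n steps the width is (b−a)/2^n; need (b−a)/2^n ≤ 10^-6.
So n ≥ log₂(1.219000/10^-6) = log₂(1219000.0000) ≈ 20.2173.
Hence n = 21.

21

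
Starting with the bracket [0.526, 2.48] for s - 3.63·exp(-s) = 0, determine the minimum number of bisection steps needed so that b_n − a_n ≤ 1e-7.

25

Initial width b − a = 2.48 − 0.526 = 1.954000.
After n steps the width is (b−a)/2^n; need (b−a)/2^n ≤ 1e-7.
So n ≥ log₂(1.954000/1e-7) = log₂(19540000.0000) ≈ 24.2199.
Hence n = 25.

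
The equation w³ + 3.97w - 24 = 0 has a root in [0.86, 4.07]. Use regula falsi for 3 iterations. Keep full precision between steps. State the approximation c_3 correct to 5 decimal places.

2.28664

f(0.860000) = -19.949744, f(4.070000) = 59.577043
step 1: c = 1.665247, f(c) = -12.771165 < 0 → new bracket [1.665247, 4.070000]
step 2: c = 2.089742, f(c) = -6.577770 < 0 → new bracket [2.089742, 4.070000]
step 3: c = 2.286639, f(c) = -2.965848 < 0 → new bracket [2.286639, 4.070000]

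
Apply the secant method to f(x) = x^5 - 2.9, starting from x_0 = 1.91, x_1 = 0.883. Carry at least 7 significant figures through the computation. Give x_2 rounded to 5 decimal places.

Secant update: x_(k+1) = x_k − f(x_k)·(x_k − x_(k-1))/(f(x_k) − f(x_(k-1))).
f(x_0) = 22.519490, f(x_1) = -2.363211
x_2 = 0.883000 - (-2.363211)·(0.883000 - 1.910000)/(-2.363211 - (22.519490)) = 0.980538; f(x_2) = -1.993594

0.98054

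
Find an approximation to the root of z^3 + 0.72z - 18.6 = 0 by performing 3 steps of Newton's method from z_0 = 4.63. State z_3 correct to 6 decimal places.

2.568407

Newton update: z ← z − f(z)/f'(z).
f'(z) = 3z^2 + 0.72
z_0 = 4.630000: f = 83.986447, f' = 65.030700 → z_1 = 4.630000 - (83.986447)/(65.030700) = 3.338511
z_1 = 3.338511: f = 21.013615, f' = 34.156963 → z_2 = 3.338511 - (21.013615)/(34.156963) = 2.723303
z_2 = 2.723303: f = 3.557836, f' = 22.969145 → z_3 = 2.723303 - (3.557836)/(22.969145) = 2.568407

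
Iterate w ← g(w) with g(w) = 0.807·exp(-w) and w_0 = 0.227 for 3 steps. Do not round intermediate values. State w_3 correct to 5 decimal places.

w_1 = g(0.227000) = 0.643115
w_2 = g(0.643115) = 0.424202
w_3 = g(0.424202) = 0.528014

0.52801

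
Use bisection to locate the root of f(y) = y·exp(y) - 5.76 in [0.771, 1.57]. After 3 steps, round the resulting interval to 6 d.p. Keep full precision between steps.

f(0.771000) = -4.093154, f(1.570000) = 1.786438 (opposite signs)
step 1: m = 1.170500, f(m) = -1.986771 < 0 → root in [1.170500, 1.570000]
step 2: m = 1.370250, f(m) = -0.366237 < 0 → root in [1.370250, 1.570000]
step 3: m = 1.470125, f(m) = 0.634719 > 0 → root in [1.370250, 1.470125]

[1.370250, 1.470125]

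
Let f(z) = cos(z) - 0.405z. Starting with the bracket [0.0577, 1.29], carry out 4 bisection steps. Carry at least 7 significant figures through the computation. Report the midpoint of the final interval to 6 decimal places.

f(0.057700) = 0.974967, f(1.290000) = -0.245329 (opposite signs)
step 1: m = 0.673850, f(m) = 0.508516 > 0 → root in [0.673850, 1.290000]
step 2: m = 0.981925, f(m) = 0.157743 > 0 → root in [0.981925, 1.290000]
step 3: m = 1.135962, f(m) = -0.038805 < 0 → root in [0.981925, 1.135962]
step 4: m = 1.058944, f(m) = 0.060921 > 0 → root in [1.058944, 1.135962]
Midpoint of [1.058944, 1.135962] = 1.097453

1.097453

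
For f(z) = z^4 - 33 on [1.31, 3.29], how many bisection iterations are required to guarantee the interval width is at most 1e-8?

Initial width b − a = 3.29 − 1.31 = 1.980000.
After n steps the width is (b−a)/2^n; need (b−a)/2^n ≤ 1e-8.
So n ≥ log₂(1.980000/1e-8) = log₂(198000000.0000) ≈ 27.5609.
Hence n = 28.

28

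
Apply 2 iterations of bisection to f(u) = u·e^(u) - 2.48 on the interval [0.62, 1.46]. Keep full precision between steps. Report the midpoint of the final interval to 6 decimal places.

f(0.620000) = -1.327465, f(1.460000) = 3.806701 (opposite signs)
step 1: m = 1.040000, f(m) = 0.462386 > 0 → root in [0.620000, 1.040000]
step 2: m = 0.830000, f(m) = -0.576545 < 0 → root in [0.830000, 1.040000]
Midpoint of [0.830000, 1.040000] = 0.935000

0.935000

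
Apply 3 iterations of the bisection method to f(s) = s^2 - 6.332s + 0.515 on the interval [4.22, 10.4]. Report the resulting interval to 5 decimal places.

[5.76500, 6.53750]

f(4.220000) = -8.397640, f(10.400000) = 42.822200 (opposite signs)
step 1: m = 7.310000, f(m) = 7.664180 > 0 → root in [4.220000, 7.310000]
step 2: m = 5.765000, f(m) = -2.753755 < 0 → root in [5.765000, 7.310000]
step 3: m = 6.537500, f(m) = 1.858456 > 0 → root in [5.765000, 6.537500]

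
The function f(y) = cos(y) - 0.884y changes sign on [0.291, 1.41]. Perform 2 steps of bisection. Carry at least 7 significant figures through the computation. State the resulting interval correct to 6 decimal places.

[0.570750, 0.850500]

f(0.291000) = 0.700713, f(1.410000) = -1.086336 (opposite signs)
step 1: m = 0.850500, f(m) = -0.092235 < 0 → root in [0.291000, 0.850500]
step 2: m = 0.570750, f(m) = 0.336953 > 0 → root in [0.570750, 0.850500]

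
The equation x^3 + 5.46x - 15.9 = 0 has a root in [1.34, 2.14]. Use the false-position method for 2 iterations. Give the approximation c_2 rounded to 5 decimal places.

1.80963

False-position update: c = (a·f(b) − b·f(a))/(f(b) − f(a)); replace the endpoint whose sign matches f(c).
f(1.340000) = -6.177496, f(2.140000) = 5.584744
step 1: c = 1.760158, f(c) = -0.836296 < 0 → new bracket [1.760158, 2.140000]
step 2: c = 1.809630, f(c) = -0.093321 < 0 → new bracket [1.809630, 2.140000]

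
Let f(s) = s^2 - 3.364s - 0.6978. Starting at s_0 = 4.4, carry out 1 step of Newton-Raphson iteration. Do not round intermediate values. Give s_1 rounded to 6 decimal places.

3.689809

f'(s) = 2s - 3.364
s_0 = 4.400000: f = 3.860600, f' = 5.436000 → s_1 = 4.400000 - (3.860600)/(5.436000) = 3.689809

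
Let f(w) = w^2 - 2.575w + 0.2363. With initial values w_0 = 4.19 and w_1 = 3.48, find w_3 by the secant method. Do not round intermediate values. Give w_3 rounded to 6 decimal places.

2.569984

f(w_0) = 7.003150, f(w_1) = 3.385700
w_2 = 3.480000 - (3.385700)·(3.480000 - 4.190000)/(3.385700 - (7.003150)) = 2.815486; f(w_2) = 0.913384
w_3 = 2.815486 - (0.913384)·(2.815486 - 3.480000)/(0.913384 - (3.385700)) = 2.569984; f(w_3) = 0.223410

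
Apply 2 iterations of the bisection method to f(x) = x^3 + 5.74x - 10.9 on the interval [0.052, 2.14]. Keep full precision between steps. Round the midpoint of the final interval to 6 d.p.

1.357000

f(0.052000) = -10.601379, f(2.140000) = 11.183944 (opposite signs)
step 1: m = 1.096000, f(m) = -3.292427 < 0 → root in [1.096000, 2.140000]
step 2: m = 1.618000, f(m) = 2.623121 > 0 → root in [1.096000, 1.618000]
Midpoint of [1.096000, 1.618000] = 1.357000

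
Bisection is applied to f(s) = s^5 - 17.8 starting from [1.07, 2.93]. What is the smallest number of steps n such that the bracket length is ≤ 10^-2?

8

Initial width b − a = 2.93 − 1.07 = 1.860000.
After n steps the width is (b−a)/2^n; need (b−a)/2^n ≤ 10^-2.
So n ≥ log₂(1.860000/10^-2) = log₂(186.0000) ≈ 7.5392.
Hence n = 8.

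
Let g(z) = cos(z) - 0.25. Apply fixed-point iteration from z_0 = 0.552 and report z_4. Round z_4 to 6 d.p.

0.581239

z_1 = g(0.552000) = 0.601477
z_2 = g(0.601477) = 0.574500
z_3 = g(0.574500) = 0.589464
z_4 = g(0.589464) = 0.581239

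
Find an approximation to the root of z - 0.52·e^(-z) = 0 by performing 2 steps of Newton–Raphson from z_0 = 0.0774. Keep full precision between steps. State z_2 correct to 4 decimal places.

Newton update: z ← z − f(z)/f'(z).
f'(z) = 1 + 0.52·e^(-z)
z_0 = 0.077400: f = -0.403870, f' = 1.481270 → z_1 = 0.077400 - (-0.403870)/(1.481270) = 0.350051
z_1 = 0.350051: f = -0.016368, f' = 1.366419 → z_2 = 0.350051 - (-0.016368)/(1.366419) = 0.362030

0.3620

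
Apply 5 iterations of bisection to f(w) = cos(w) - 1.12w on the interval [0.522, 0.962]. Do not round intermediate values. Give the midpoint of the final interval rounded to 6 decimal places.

f(0.522000) = 0.282184, f(0.962000) = -0.505560 (opposite signs)
step 1: m = 0.742000, f(m) = -0.093921 < 0 → root in [0.522000, 0.742000]
step 2: m = 0.632000, f(m) = 0.099008 > 0 → root in [0.632000, 0.742000]
step 3: m = 0.687000, f(m) = 0.003712 > 0 → root in [0.687000, 0.742000]
step 4: m = 0.714500, f(m) = -0.044819 < 0 → root in [0.687000, 0.714500]
step 5: m = 0.700750, f(m) = -0.020481 < 0 → root in [0.687000, 0.700750]
Midpoint of [0.687000, 0.700750] = 0.693875

0.693875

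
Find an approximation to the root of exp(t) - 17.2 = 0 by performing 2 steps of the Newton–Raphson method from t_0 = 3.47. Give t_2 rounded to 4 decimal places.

f'(t) = exp(t)
t_0 = 3.470000: f = 14.936742, f' = 32.136742 → t_1 = 3.470000 - (14.936742)/(32.136742) = 3.005213
t_1 = 3.005213: f = 2.990515, f' = 20.190515 → t_2 = 3.005213 - (2.990515)/(20.190515) = 2.857098

2.8571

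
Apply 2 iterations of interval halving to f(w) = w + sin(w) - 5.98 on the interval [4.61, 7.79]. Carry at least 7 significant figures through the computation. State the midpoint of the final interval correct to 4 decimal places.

5.8025

f(4.610000) = -2.364763, f(7.790000) = 2.807954 (opposite signs)
step 1: m = 6.200000, f(m) = 0.136911 > 0 → root in [4.610000, 6.200000]
step 2: m = 5.405000, f(m) = -1.344581 < 0 → root in [5.405000, 6.200000]
Midpoint of [5.405000, 6.200000] = 5.802500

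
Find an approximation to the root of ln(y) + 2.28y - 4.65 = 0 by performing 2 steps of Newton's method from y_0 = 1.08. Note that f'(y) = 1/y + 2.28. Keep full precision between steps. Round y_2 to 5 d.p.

y_0 = 1.080000: f = -2.110639, f' = 3.205926 → y_1 = 1.080000 - (-2.110639)/(3.205926) = 1.738355
y_1 = 1.738355: f = -0.133610, f' = 2.855256 → y_2 = 1.738355 - (-0.133610)/(2.855256) = 1.785150

1.78515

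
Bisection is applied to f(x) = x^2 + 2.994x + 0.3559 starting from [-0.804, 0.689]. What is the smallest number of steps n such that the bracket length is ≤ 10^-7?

24

Initial width b − a = 0.689 − -0.804 = 1.493000.
After n steps the width is (b−a)/2^n; need (b−a)/2^n ≤ 10^-7.
So n ≥ log₂(1.493000/10^-7) = log₂(14930000.0000) ≈ 23.8317.
Hence n = 24.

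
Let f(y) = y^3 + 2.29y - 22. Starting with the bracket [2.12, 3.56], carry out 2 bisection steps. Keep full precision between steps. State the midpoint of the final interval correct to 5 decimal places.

f(2.120000) = -7.617072, f(3.560000) = 31.270416 (opposite signs)
step 1: m = 2.840000, f(m) = 7.409904 > 0 → root in [2.120000, 2.840000]
step 2: m = 2.480000, f(m) = -1.067808 < 0 → root in [2.480000, 2.840000]
Midpoint of [2.480000, 2.840000] = 2.660000

2.66000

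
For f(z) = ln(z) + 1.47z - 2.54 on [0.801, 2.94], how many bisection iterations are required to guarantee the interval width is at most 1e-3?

Initial width b − a = 2.94 − 0.801 = 2.139000.
After n steps the width is (b−a)/2^n; need (b−a)/2^n ≤ 1e-3.
So n ≥ log₂(2.139000/1e-3) = log₂(2139.0000) ≈ 11.0627.
Hence n = 12.

12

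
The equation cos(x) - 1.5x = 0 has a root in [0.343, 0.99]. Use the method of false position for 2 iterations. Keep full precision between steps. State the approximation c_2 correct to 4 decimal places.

f(0.343000) = 0.427250, f(0.990000) = -0.936310
step 1: c = 0.545727, f(c) = 0.036159 > 0 → new bracket [0.545727, 0.990000]
step 2: c = 0.562247, f(c) = 0.002690 > 0 → new bracket [0.562247, 0.990000]

0.5622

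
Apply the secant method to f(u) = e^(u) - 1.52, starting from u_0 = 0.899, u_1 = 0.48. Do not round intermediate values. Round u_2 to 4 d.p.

f(u_0) = 0.937145, f(u_1) = 0.096074
u_2 = 0.480000 - (0.096074)·(0.480000 - 0.899000)/(0.096074 - (0.937145)) = 0.432138; f(u_2) = 0.020548

0.4321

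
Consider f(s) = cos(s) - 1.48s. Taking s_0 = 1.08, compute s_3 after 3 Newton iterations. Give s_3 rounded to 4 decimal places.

f'(s) = -sin(s) - 1.48
s_0 = 1.080000: f = -1.127072, f' = -2.361958 → s_1 = 1.080000 - (-1.127072)/(-2.361958) = 0.602823
s_1 = 0.602823: f = -0.068440, f' = -2.046970 → s_2 = 0.602823 - (-0.068440)/(-2.046970) = 0.569388
s_2 = 0.569388: f = -0.000464, f' = -2.019117 → s_3 = 0.569388 - (-0.000464)/(-2.019117) = 0.569159

0.5692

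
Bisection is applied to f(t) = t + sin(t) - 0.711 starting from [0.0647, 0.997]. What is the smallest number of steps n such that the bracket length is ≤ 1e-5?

17

Initial width b − a = 0.997 − 0.0647 = 0.932300.
After n steps the width is (b−a)/2^n; need (b−a)/2^n ≤ 1e-5.
So n ≥ log₂(0.932300/1e-5) = log₂(93230.0000) ≈ 16.5085.
Hence n = 17.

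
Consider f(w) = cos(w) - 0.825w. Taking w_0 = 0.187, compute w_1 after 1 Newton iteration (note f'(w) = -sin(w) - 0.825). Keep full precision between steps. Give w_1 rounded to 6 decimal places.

1.006351

Newton update: w ← w − f(w)/f'(w).
w_0 = 0.187000: f = 0.828291, f' = -1.010912 → w_1 = 0.187000 - (0.828291)/(-1.010912) = 1.006351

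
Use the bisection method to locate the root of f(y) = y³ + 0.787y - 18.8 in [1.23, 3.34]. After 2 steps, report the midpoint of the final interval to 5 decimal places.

2.54875

f(1.230000) = -15.971123, f(3.340000) = 21.088284 (opposite signs)
step 1: m = 2.285000, f(m) = -5.071206 < 0 → root in [2.285000, 3.340000]
step 2: m = 2.812500, f(m) = 5.660752 > 0 → root in [2.285000, 2.812500]
Midpoint of [2.285000, 2.812500] = 2.548750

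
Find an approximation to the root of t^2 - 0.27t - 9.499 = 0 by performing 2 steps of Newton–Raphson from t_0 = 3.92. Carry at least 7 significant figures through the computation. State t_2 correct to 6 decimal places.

3.220665

f'(t) = 2t - 0.27
t_0 = 3.920000: f = 4.809000, f' = 7.570000 → t_1 = 3.920000 - (4.809000)/(7.570000) = 3.284729
t_1 = 3.284729: f = 0.403569, f' = 6.299458 → t_2 = 3.284729 - (0.403569)/(6.299458) = 3.220665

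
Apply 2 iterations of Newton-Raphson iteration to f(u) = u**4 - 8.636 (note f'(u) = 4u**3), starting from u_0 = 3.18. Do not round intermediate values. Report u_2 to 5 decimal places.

1.98553

Newton update: u ← u − f(u)/f'(u).
u_0 = 3.180000: f = 93.624634, f' = 128.629728 → u_1 = 3.180000 - (93.624634)/(128.629728) = 2.452138
u_1 = 2.452138: f = 27.519964, f' = 58.978667 → u_2 = 2.452138 - (27.519964)/(58.978667) = 1.985530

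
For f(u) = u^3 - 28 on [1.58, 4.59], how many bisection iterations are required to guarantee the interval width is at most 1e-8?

Initial width b − a = 4.59 − 1.58 = 3.010000.
After n steps the width is (b−a)/2^n; need (b−a)/2^n ≤ 1e-8.
So n ≥ log₂(3.010000/1e-8) = log₂(301000000.0000) ≈ 28.1652.
Hence n = 29.

29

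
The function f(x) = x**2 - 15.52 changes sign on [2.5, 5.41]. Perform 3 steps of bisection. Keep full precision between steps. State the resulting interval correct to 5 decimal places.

[3.59125, 3.95500]

f(2.500000) = -9.270000, f(5.410000) = 13.748100 (opposite signs)
step 1: m = 3.955000, f(m) = 0.122025 > 0 → root in [2.500000, 3.955000]
step 2: m = 3.227500, f(m) = -5.103244 < 0 → root in [3.227500, 3.955000]
step 3: m = 3.591250, f(m) = -2.622923 < 0 → root in [3.591250, 3.955000]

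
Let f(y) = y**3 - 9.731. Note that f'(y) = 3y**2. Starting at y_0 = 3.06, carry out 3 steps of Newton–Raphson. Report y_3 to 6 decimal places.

2.135242

y_0 = 3.060000: f = 18.921616, f' = 28.090800 → y_1 = 3.060000 - (18.921616)/(28.090800) = 2.386412
y_1 = 2.386412: f = 3.859532, f' = 17.084892 → y_2 = 2.386412 - (3.859532)/(17.084892) = 2.160509
y_2 = 2.160509: f = 0.353824, f' = 14.003399 → y_3 = 2.160509 - (0.353824)/(14.003399) = 2.135242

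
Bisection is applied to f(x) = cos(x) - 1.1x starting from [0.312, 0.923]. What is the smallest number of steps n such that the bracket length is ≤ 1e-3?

10

Initial width b − a = 0.923 − 0.312 = 0.611000.
After n steps the width is (b−a)/2^n; need (b−a)/2^n ≤ 1e-3.
So n ≥ log₂(0.611000/1e-3) = log₂(611.0000) ≈ 9.2550.
Hence n = 10.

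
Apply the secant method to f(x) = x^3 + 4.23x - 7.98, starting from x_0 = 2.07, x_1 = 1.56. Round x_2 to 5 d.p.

Secant update: x_(k+1) = x_k − f(x_k)·(x_k − x_(k-1))/(f(x_k) − f(x_(k-1))).
f(x_0) = 9.645843, f(x_1) = 2.415216
x_2 = 1.560000 - (2.415216)·(1.560000 - 2.070000)/(2.415216 - (9.645843)) = 1.389647; f(x_2) = 0.581779

1.38965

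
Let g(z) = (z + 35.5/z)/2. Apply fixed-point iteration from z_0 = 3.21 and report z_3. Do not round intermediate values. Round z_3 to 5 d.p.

5.95896

z_1 = g(3.210000) = 7.134595
z_2 = g(7.134595) = 6.055175
z_3 = g(6.055175) = 5.958964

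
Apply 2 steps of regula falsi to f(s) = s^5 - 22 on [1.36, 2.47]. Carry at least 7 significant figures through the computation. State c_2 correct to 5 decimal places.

False-position update: c = (a·f(b) − b·f(a))/(f(b) − f(a)); replace the endpoint whose sign matches f(c).
f(1.360000) = -17.347413, f(2.470000) = 69.935823
step 1: c = 1.580611, f(c) = -12.134371 < 0 → new bracket [1.580611, 2.470000]
step 2: c = 1.712110, f(c) = -7.288445 < 0 → new bracket [1.712110, 2.470000]

1.71211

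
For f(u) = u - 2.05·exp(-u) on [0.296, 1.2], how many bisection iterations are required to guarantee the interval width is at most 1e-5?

Initial width b − a = 1.2 − 0.296 = 0.904000.
After n steps the width is (b−a)/2^n; need (b−a)/2^n ≤ 1e-5.
So n ≥ log₂(0.904000/1e-5) = log₂(90400.0000) ≈ 16.4640.
Hence n = 17.

17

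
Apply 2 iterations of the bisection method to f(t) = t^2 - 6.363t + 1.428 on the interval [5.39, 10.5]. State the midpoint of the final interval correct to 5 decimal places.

f(5.390000) = -3.816470, f(10.500000) = 44.866500 (opposite signs)
step 1: m = 7.945000, f(m) = 13.996990 > 0 → root in [5.390000, 7.945000]
step 2: m = 6.667500, f(m) = 3.458254 > 0 → root in [5.390000, 6.667500]
Midpoint of [5.390000, 6.667500] = 6.028750

6.02875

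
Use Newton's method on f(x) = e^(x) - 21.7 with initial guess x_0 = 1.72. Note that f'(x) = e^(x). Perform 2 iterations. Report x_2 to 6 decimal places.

3.822613

x_0 = 1.720000: f = -16.115472, f' = 5.584528 → x_1 = 1.720000 - (-16.115472)/(5.584528) = 4.605735
x_1 = 4.605735: f = 78.356538, f' = 100.056538 → x_2 = 4.605735 - (78.356538)/(100.056538) = 3.822613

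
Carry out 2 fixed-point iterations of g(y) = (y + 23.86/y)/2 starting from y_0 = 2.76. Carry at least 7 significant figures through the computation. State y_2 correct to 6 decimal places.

y_1 = g(2.760000) = 5.702464
y_2 = g(5.702464) = 4.943310

4.943310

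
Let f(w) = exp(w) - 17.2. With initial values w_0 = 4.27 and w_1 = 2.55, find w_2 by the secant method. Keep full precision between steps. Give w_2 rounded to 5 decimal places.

Secant update: w_(k+1) = w_k − f(w_k)·(w_k − w_(k-1))/(f(w_k) − f(w_(k-1))).
f(w_0) = 54.321636, f(w_1) = -4.392896
w_2 = 2.550000 - (-4.392896)·(2.550000 - 4.270000)/(-4.392896 - (54.321636)) = 2.678687; f(w_2) = -2.634048

2.67869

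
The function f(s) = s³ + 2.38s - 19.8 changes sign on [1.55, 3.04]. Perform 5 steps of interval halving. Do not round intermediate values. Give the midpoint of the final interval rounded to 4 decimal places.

f(1.550000) = -12.387125, f(3.040000) = 15.529664 (opposite signs)
step 1: m = 2.295000, f(m) = -2.250078 < 0 → root in [2.295000, 3.040000]
step 2: m = 2.667500, f(m) = 5.529396 > 0 → root in [2.295000, 2.667500]
step 3: m = 2.481250, f(m) = 1.381443 > 0 → root in [2.295000, 2.481250]
step 4: m = 2.388125, f(m) = -0.496449 < 0 → root in [2.388125, 2.481250]
step 5: m = 2.434687, f(m) = 0.426661 > 0 → root in [2.388125, 2.434687]
Midpoint of [2.388125, 2.434687] = 2.411406

2.4114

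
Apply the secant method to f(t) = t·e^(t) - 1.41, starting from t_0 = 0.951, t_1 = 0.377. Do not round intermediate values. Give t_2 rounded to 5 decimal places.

Secant update: t_(k+1) = t_k − f(t_k)·(t_k − t_(k-1))/(f(t_k) − f(t_(k-1))).
f(t_0) = 1.051470, f(t_1) = -0.860370
t_2 = 0.377000 - (-0.860370)·(0.377000 - 0.951000)/(-0.860370 - (1.051470)) = 0.635313; f(t_2) = -0.210776

0.63531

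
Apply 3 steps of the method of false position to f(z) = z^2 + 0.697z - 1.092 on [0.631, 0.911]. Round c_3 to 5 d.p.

f(0.631000) = -0.254032, f(0.911000) = 0.372888
step 1: c = 0.744458, f(c) = -0.018896 < 0 → new bracket [0.744458, 0.911000]
step 2: c = 0.752490, f(c) = -0.001273 < 0 → new bracket [0.752490, 0.911000]
step 3: c = 0.753029, f(c) = -0.000085 < 0 → new bracket [0.753029, 0.911000]

0.75303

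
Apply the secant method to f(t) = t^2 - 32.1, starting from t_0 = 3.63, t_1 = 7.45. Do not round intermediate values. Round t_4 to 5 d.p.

f(t_0) = -18.923100, f(t_1) = 23.402500
t_2 = 7.450000 - (23.402500)·(7.450000 - 3.630000)/(23.402500 - (-18.923100)) = 5.337861; f(t_2) = -3.607240
t_3 = 5.337861 - (-3.607240)·(5.337861 - 7.450000)/(-3.607240 - (23.402500)) = 5.619944; f(t_3) = -0.516228
t_4 = 5.619944 - (-0.516228)·(5.619944 - 5.337861)/(-0.516228 - (-3.607240)) = 5.667055; f(t_4) = 0.015508

5.66705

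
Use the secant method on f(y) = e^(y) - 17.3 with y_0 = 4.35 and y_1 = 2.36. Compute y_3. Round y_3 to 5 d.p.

f(y_0) = 60.178463, f(y_1) = -6.709049
y_2 = 2.360000 - (-6.709049)·(2.360000 - 4.350000)/(-6.709049 - (60.178463)) = 2.559604; f(y_2) = -4.369306
y_3 = 2.559604 - (-4.369306)·(2.559604 - 2.360000)/(-4.369306 - (-6.709049)) = 2.932350; f(y_3) = 1.471695

2.93235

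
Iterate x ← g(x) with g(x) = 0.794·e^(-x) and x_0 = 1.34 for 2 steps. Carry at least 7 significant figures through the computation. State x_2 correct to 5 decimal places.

0.64495

x_1 = g(1.340000) = 0.207905
x_2 = g(0.207905) = 0.644953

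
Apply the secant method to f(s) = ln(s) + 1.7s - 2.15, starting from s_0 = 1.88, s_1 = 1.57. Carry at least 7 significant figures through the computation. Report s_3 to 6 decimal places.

f(s_0) = 1.677272, f(s_1) = 0.970076
s_2 = 1.570000 - (0.970076)·(1.570000 - 1.880000)/(0.970076 - (1.677272)) = 1.144767; f(s_2) = -0.068696
s_3 = 1.144767 - (-0.068696)·(1.144767 - 1.570000)/(-0.068696 - (0.970076)) = 1.172888; f(s_3) = 0.003379

1.172888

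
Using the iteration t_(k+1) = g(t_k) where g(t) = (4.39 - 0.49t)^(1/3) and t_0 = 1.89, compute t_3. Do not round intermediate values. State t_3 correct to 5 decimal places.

t_1 = g(1.890000) = 1.513056
t_2 = g(1.513056) = 1.539485
t_3 = g(1.539485) = 1.537662

1.53766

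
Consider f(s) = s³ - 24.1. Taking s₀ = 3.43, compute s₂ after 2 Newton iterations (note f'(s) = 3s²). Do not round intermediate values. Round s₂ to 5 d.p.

s_0 = 3.430000: f = 16.253607, f' = 35.294700 → s_1 = 3.430000 - (16.253607)/(35.294700) = 2.969489
s_1 = 2.969489: f = 2.084546, f' = 26.453590 → s_2 = 2.969489 - (2.084546)/(26.453590) = 2.890689

2.89069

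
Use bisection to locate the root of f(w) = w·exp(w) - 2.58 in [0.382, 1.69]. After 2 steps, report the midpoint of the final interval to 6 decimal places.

f(0.382000) = -2.020289, f(1.690000) = 6.578922 (opposite signs)
step 1: m = 1.036000, f(m) = 0.339368 > 0 → root in [0.382000, 1.036000]
step 2: m = 0.709000, f(m) = -1.139342 < 0 → root in [0.709000, 1.036000]
Midpoint of [0.709000, 1.036000] = 0.872500

0.872500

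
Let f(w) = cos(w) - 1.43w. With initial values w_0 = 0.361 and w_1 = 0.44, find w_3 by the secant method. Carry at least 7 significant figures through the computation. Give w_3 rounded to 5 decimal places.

0.58332

f(w_0) = 0.419314, f(w_1) = 0.275552
w_2 = 0.440000 - (0.275552)·(0.440000 - 0.361000)/(0.275552 - (0.419314)) = 0.591421; f(w_2) = -0.015582
w_3 = 0.591421 - (-0.015582)·(0.591421 - 0.440000)/(-0.015582 - (0.275552)) = 0.583316; f(w_3) = 0.000498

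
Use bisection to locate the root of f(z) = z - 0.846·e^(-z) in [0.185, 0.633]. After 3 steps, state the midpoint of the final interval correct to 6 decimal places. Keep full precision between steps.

f(0.185000) = -0.518114, f(0.633000) = 0.183777 (opposite signs)
step 1: m = 0.409000, f(m) = -0.153010 < 0 → root in [0.409000, 0.633000]
step 2: m = 0.521000, f(m) = 0.018538 > 0 → root in [0.409000, 0.521000]
step 3: m = 0.465000, f(m) = -0.066402 < 0 → root in [0.465000, 0.521000]
Midpoint of [0.465000, 0.521000] = 0.493000

0.493000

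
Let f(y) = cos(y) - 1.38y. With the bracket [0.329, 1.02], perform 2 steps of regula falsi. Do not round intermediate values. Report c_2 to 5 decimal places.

f(0.329000) = 0.492346, f(1.020000) = -0.884234
step 1: c = 0.576142, f(c) = 0.043494 > 0 → new bracket [0.576142, 1.020000]
step 2: c = 0.596951, f(c) = 0.003260 > 0 → new bracket [0.596951, 1.020000]

0.59695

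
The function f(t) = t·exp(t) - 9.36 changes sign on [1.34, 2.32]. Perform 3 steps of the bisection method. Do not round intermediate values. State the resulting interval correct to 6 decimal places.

[1.585000, 1.707500]

f(1.340000) = -4.242482, f(2.320000) = 14.247564 (opposite signs)
step 1: m = 1.830000, f(m) = 2.048013 > 0 → root in [1.340000, 1.830000]
step 2: m = 1.585000, f(m) = -1.626323 < 0 → root in [1.585000, 1.830000]
step 3: m = 1.707500, f(m) = 0.057129 > 0 → root in [1.585000, 1.707500]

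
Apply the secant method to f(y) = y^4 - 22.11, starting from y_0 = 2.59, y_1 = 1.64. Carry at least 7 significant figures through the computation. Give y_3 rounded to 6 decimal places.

f(y_0) = 22.888606, f(y_1) = -14.876052
y_2 = 1.640000 - (-14.876052)·(1.640000 - 2.590000)/(-14.876052 - (22.888606)) = 2.014219; f(y_2) = -5.650119
y_3 = 2.014219 - (-5.650119)·(2.014219 - 1.640000)/(-5.650119 - (-14.876052)) = 2.243397; f(y_3) = 3.219379

2.243397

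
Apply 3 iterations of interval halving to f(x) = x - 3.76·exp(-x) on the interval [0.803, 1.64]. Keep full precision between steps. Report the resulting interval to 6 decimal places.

f(0.803000) = -0.881416, f(1.640000) = 0.910635 (opposite signs)
step 1: m = 1.221500, f(m) = 0.113098 > 0 → root in [0.803000, 1.221500]
step 2: m = 1.012250, f(m) = -0.354136 < 0 → root in [1.012250, 1.221500]
step 3: m = 1.116875, f(m) = -0.113777 < 0 → root in [1.116875, 1.221500]

[1.116875, 1.221500]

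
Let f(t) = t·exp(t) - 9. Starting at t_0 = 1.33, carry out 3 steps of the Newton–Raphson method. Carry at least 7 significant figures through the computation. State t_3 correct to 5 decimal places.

1.67905

Newton update: t ← t − f(t)/f'(t).
f'(t) = (t + 1)·exp(t)
t_0 = 1.330000: f = -3.971212, f' = 8.809831 → t_1 = 1.330000 - (-3.971212)/(8.809831) = 1.780771
t_1 = 1.780771: f = 1.567853, f' = 16.502281 → t_2 = 1.780771 - (1.567853)/(16.502281) = 1.685762
t_2 = 1.685762: f = 0.097322, f' = 14.493885 → t_3 = 1.685762 - (0.097322)/(14.493885) = 1.679048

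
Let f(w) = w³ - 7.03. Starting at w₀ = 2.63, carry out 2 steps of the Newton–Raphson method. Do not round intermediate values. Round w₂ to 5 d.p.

f'(w) = 3w²
w_0 = 2.630000: f = 11.161447, f' = 20.750700 → w_1 = 2.630000 - (11.161447)/(20.750700) = 2.092117
w_1 = 2.092117: f = 2.127100, f' = 13.130862 → w_2 = 2.092117 - (2.127100)/(13.130862) = 1.930125

1.93012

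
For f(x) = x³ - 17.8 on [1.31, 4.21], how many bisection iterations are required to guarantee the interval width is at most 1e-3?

Initial width b − a = 4.21 − 1.31 = 2.900000.
After n steps the width is (b−a)/2^n; need (b−a)/2^n ≤ 1e-3.
So n ≥ log₂(2.900000/1e-3) = log₂(2900.0000) ≈ 11.5018.
Hence n = 12.

12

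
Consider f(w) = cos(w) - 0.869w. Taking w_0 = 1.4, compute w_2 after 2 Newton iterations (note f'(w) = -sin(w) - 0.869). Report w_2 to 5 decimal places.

Newton update: w ← w − f(w)/f'(w).
w_0 = 1.400000: f = -1.046633, f' = -1.854450 → w_1 = 1.400000 - (-1.046633)/(-1.854450) = 0.835610
w_1 = 0.835610: f = -0.055420, f' = -1.610706 → w_2 = 0.835610 - (-0.055420)/(-1.610706) = 0.801203

0.80120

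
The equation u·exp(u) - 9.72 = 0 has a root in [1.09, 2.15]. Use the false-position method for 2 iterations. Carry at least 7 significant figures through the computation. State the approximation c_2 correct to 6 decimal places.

1.677605

False-position update: c = (a·f(b) − b·f(a))/(f(b) − f(a)); replace the endpoint whose sign matches f(c).
f(1.090000) = -6.478041, f(2.150000) = 8.737446
step 1: c = 1.541298, f(c) = -2.521134 < 0 → new bracket [1.541298, 2.150000]
step 2: c = 1.677605, f(c) = -0.740250 < 0 → new bracket [1.677605, 2.150000]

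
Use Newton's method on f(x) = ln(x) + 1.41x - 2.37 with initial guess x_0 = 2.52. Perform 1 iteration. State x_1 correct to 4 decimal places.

f'(x) = 1/x + 1.41
x_0 = 2.520000: f = 2.107459, f' = 1.806825 → x_1 = 2.520000 - (2.107459)/(1.806825) = 1.353612

1.3536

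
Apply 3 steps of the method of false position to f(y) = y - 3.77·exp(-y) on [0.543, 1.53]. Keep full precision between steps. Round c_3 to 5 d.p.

1.17190

f(0.543000) = -1.647380, f(1.530000) = 0.713661
step 1: c = 1.231664, f(c) = 0.131553 > 0 → new bracket [0.543000, 1.231664]
step 2: c = 1.180737, f(c) = 0.023149 > 0 → new bracket [0.543000, 1.180737]
step 3: c = 1.171899, f(c) = 0.004036 > 0 → new bracket [0.543000, 1.171899]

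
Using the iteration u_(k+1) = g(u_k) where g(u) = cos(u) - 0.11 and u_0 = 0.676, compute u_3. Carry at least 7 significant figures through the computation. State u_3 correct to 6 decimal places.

0.671474

u_1 = g(0.676000) = 0.670082
u_2 = g(0.670082) = 0.673771
u_3 = g(0.673771) = 0.671474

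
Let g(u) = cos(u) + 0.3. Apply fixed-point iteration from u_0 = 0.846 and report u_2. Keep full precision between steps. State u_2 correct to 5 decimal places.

u_1 = g(0.846000) = 0.962983
u_2 = g(0.962983) = 0.871074

0.87107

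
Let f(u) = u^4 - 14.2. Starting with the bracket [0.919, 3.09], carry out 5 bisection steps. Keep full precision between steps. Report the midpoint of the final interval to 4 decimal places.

1.9706

f(0.919000) = -13.486717, f(3.090000) = 76.966214 (opposite signs)
step 1: m = 2.004500, f(m) = 1.944487 > 0 → root in [0.919000, 2.004500]
step 2: m = 1.461750, f(m) = -9.634457 < 0 → root in [1.461750, 2.004500]
step 3: m = 1.733125, f(m) = -5.177653 < 0 → root in [1.733125, 2.004500]
step 4: m = 1.868813, f(m) = -2.002722 < 0 → root in [1.868813, 2.004500]
step 5: m = 1.936656, f(m) = -0.132719 < 0 → root in [1.936656, 2.004500]
Midpoint of [1.936656, 2.004500] = 1.970578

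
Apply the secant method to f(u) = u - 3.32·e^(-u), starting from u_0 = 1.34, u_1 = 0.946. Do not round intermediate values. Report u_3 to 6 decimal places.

f(u_0) = 0.470672, f(u_1) = -0.343126
u_2 = 0.946000 - (-0.343126)·(0.946000 - 1.340000)/(-0.343126 - (0.470672)) = 1.112124; f(u_2) = 0.020310
u_3 = 1.112124 - (0.020310)·(1.112124 - 0.946000)/(0.020310 - (-0.343126)) = 1.102841; f(u_3) = 0.000843

1.102841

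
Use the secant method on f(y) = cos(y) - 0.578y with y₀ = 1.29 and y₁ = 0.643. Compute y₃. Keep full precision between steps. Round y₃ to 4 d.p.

0.9751

f(y_0) = -0.468499, f(y_1) = 0.428647
y_2 = 0.643000 - (0.428647)·(0.643000 - 1.290000)/(0.428647 - (-0.468499)) = 0.952130; f(y_2) = 0.029619
y_3 = 0.952130 - (0.029619)·(0.952130 - 0.643000)/(0.029619 - (0.428647)) = 0.975075; f(y_3) = -0.002488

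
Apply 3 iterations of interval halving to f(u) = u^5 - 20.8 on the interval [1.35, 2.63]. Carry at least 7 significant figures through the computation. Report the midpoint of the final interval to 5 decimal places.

1.91000

f(1.350000) = -16.315967, f(2.630000) = 105.028420 (opposite signs)
step 1: m = 1.990000, f(m) = 10.407960 > 0 → root in [1.350000, 1.990000]
step 2: m = 1.670000, f(m) = -7.810801 < 0 → root in [1.670000, 1.990000]
step 3: m = 1.830000, f(m) = -0.276310 < 0 → root in [1.830000, 1.990000]
Midpoint of [1.830000, 1.990000] = 1.910000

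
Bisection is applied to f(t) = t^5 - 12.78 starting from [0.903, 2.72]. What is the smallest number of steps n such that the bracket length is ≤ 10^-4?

Initial width b − a = 2.72 − 0.903 = 1.817000.
After n steps the width is (b−a)/2^n; need (b−a)/2^n ≤ 10^-4.
So n ≥ log₂(1.817000/10^-4) = log₂(18170.0000) ≈ 14.1493.
Hence n = 15.

15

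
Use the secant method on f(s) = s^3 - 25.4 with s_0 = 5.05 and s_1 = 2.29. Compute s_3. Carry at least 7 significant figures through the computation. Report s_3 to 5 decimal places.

3.03367

Secant update: s_(k+1) = s_k − f(s_k)·(s_k − s_(k-1))/(f(s_k) − f(s_(k-1))).
f(s_0) = 103.387625, f(s_1) = -13.391011
s_2 = 2.290000 - (-13.391011)·(2.290000 - 5.050000)/(-13.391011 - (103.387625)) = 2.606489; f(s_2) = -7.692068
s_3 = 2.606489 - (-7.692068)·(2.606489 - 2.290000)/(-7.692068 - (-13.391011)) = 3.033666; f(s_3) = 2.519229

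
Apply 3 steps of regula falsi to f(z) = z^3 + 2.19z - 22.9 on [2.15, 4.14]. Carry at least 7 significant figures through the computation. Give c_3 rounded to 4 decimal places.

f(2.150000) = -8.253125, f(4.140000) = 57.124544
step 1: c = 2.401213, f(c) = -3.796373 < 0 → new bracket [2.401213, 4.140000]
step 2: c = 2.509568, f(c) = -1.598960 < 0 → new bracket [2.509568, 4.140000]
step 3: c = 2.553962, f(c) = -0.648032 < 0 → new bracket [2.553962, 4.140000]

2.5540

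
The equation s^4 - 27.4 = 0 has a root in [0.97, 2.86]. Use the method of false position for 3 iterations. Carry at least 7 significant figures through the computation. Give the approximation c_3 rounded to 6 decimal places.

False-position update: c = (a·f(b) − b·f(a))/(f(b) − f(a)); replace the endpoint whose sign matches f(c).
f(0.970000) = -26.514707, f(2.860000) = 39.505856
step 1: c = 1.729048, f(c) = -18.462244 < 0 → new bracket [1.729048, 2.860000]
step 2: c = 2.089245, f(c) = -8.347266 < 0 → new bracket [2.089245, 2.860000]
step 3: c = 2.223692, f(c) = -2.948911 < 0 → new bracket [2.223692, 2.860000]

2.223692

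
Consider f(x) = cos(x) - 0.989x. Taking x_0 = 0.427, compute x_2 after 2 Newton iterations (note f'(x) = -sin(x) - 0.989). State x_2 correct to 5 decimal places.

Newton update: x ← x − f(x)/f'(x).
x_0 = 0.427000: f = 0.487909, f' = -1.403142 → x_1 = 0.427000 - (0.487909)/(-1.403142) = 0.774726
x_1 = 0.774726: f = -0.051592, f' = -1.688520 → x_2 = 0.774726 - (-0.051592)/(-1.688520) = 0.744172

0.74417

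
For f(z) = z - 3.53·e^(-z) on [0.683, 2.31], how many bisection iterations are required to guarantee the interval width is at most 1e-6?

21

Initial width b − a = 2.31 − 0.683 = 1.627000.
After n steps the width is (b−a)/2^n; need (b−a)/2^n ≤ 1e-6.
So n ≥ log₂(1.627000/1e-6) = log₂(1627000.0000) ≈ 20.6338.
Hence n = 21.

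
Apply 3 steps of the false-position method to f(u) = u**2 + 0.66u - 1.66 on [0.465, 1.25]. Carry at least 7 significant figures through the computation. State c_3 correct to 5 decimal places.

0.99958

f(0.465000) = -1.136875, f(1.250000) = 0.727500
step 1: c = 0.943684, f(c) = -0.146629 < 0 → new bracket [0.943684, 1.250000]
step 2: c = 0.995066, f(c) = -0.013099 < 0 → new bracket [0.995066, 1.250000]
step 3: c = 0.999575, f(c) = -0.001129 < 0 → new bracket [0.999575, 1.250000]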